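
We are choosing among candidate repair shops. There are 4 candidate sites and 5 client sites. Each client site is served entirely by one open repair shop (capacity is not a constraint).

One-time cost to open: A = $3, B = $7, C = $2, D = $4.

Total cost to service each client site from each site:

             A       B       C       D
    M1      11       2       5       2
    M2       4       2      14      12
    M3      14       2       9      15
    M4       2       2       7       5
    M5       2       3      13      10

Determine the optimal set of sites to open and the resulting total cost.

For any fixed open set, each client site goes to its cheapest open site; total = fixed + service.
{B}: M1→B 2, M2→B 2, M3→B 2, M4→B 2, M5→B 3. Service 11; fixed 7; total 18.
{A, B}: M1→B 2, M2→B 2, M3→B 2, M4→A 2, M5→A 2. Service 10; fixed 10; total 20.
{B, C}: M1→B 2, M2→B 2, M3→B 2, M4→B 2, M5→B 3. Service 11; fixed 9; total 20.
{A, B, C, D}: M1→B 2, M2→B 2, M3→B 2, M4→A 2, M5→A 2. Service 10; fixed 16; total 26.
No other subset beats 18.

Open B only; minimum total cost 18.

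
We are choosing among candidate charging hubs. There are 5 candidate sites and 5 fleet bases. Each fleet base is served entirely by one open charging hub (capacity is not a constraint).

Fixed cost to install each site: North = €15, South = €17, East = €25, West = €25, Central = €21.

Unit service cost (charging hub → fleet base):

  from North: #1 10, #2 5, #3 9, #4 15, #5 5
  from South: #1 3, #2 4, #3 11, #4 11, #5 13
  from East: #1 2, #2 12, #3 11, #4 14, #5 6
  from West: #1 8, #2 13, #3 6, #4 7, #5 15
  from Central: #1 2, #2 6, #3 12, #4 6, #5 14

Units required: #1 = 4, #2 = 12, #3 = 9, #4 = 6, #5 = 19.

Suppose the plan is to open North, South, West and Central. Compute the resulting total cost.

Each fleet base is assigned to its cheapest site among the open ones.
{North, South, West, Central}: #1→Central 2·4=8, #2→South 4·12=48, #3→West 6·9=54, #4→Central 6·6=36, #5→North 5·19=95. Service 241; fixed 78; total 319.

Total cost: 319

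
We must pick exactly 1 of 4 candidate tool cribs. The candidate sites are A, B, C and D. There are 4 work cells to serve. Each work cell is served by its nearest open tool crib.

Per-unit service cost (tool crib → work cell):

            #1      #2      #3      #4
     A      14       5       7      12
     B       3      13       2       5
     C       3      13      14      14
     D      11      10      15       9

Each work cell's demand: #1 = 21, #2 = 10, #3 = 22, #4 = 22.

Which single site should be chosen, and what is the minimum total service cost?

With exactly 1 open, each work cell uses its cheapest among the chosen.
{B}: #1→B 3·21=63, #2→B 13·10=130, #3→B 2·22=44, #4→B 5·22=110. Service cost 347.
{A}: service cost 762
{C}: service cost 809
Among all 4 size-1 choices, {B} is lowest.

Choose B only; total service cost 347.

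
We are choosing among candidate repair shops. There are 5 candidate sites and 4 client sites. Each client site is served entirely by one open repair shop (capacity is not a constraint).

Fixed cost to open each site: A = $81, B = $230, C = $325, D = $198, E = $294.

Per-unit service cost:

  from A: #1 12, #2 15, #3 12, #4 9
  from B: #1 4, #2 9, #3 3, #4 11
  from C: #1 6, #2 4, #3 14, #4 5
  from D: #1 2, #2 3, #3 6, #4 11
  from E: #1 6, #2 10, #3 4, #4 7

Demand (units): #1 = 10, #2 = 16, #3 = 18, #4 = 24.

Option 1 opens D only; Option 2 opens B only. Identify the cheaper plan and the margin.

Option 1 is cheaper by 94.

Option 1: {D}: #1→D 2·10=20, #2→D 3·16=48, #3→D 6·18=108, #4→D 11·24=264. Service 440; fixed 198; total 638.
Option 2: {B}: #1→B 4·10=40, #2→B 9·16=144, #3→B 3·18=54, #4→B 11·24=264. Service 502; fixed 230; total 732.
Difference: |638 − 732| = 94.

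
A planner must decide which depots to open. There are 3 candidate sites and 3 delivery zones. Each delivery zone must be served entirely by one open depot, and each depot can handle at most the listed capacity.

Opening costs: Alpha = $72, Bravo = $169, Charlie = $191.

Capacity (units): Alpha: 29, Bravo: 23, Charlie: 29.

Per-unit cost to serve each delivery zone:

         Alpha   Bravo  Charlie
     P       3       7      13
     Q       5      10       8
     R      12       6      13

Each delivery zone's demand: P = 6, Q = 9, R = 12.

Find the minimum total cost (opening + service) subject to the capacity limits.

Minimum total cost: 279

Open {Alpha}: P→Alpha 3·6=18, Q→Alpha 5·9=45, R→Alpha 12·12=144.
Loads: Alpha carries 27/29. Service 207; fixed 72; total 279.
Next best feasible plan costs 376.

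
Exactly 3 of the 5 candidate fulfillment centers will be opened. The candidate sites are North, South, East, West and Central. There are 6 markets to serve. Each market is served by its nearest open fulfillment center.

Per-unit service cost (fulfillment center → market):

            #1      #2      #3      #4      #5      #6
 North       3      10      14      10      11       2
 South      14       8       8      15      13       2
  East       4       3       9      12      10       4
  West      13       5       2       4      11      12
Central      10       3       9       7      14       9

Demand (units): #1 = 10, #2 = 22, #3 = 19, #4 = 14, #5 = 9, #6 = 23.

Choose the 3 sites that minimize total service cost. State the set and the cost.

With exactly 3 open, each market uses its cheapest among the chosen.
{North, East, West}: #1→North 3·10=30, #2→East 3·22=66, #3→West 2·19=38, #4→West 4·14=56, #5→East 10·9=90, #6→North 2·23=46. Service cost 326.
{North, West, Central}: service cost 335
{South, East, West}: service cost 336
Among all 10 size-3 choices, {North, East, West} is lowest.

Choose North, East and West; total service cost 326.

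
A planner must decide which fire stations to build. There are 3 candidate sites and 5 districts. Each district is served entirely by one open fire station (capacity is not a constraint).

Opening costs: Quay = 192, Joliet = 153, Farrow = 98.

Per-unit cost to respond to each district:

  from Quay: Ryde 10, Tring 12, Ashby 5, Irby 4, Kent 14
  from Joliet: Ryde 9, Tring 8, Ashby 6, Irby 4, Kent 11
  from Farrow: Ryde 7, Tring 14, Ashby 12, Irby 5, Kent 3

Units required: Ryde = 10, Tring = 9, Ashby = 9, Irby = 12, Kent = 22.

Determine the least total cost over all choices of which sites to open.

For any fixed open set, each district goes to its cheapest open site; total = fixed + service.
{Farrow}: Ryde→Farrow 7·10=70, Tring→Farrow 14·9=126, Ashby→Farrow 12·9=108, Irby→Farrow 5·12=60, Kent→Farrow 3·22=66. Service 430; fixed 98; total 528.
{Joliet, Farrow}: Ryde→Farrow 7·10=70, Tring→Joliet 8·9=72, Ashby→Joliet 6·9=54, Irby→Joliet 4·12=48, Kent→Farrow 3·22=66. Service 310; fixed 251; total 561.
{Quay, Farrow}: service 337 + fixed 290 = 627
{Quay, Joliet, Farrow}: service 301 + fixed 443 = 744
No other subset beats 528.

Minimum total cost: 528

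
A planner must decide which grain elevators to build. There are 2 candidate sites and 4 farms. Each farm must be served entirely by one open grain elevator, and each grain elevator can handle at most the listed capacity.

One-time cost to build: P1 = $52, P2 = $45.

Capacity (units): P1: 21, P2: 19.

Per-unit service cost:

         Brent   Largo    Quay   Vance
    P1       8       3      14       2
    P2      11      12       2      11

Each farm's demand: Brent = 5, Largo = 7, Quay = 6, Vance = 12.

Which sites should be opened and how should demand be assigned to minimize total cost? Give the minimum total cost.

Minimum total cost: 209

Open {P1, P2}: Brent→P2 11·5=55, Largo→P1 3·7=21, Quay→P2 2·6=12, Vance→P1 2·12=24.
Loads: P1 carries 19/21, P2 carries 11/19. Service 112; fixed 97; total 209.
Next best feasible plan costs 257.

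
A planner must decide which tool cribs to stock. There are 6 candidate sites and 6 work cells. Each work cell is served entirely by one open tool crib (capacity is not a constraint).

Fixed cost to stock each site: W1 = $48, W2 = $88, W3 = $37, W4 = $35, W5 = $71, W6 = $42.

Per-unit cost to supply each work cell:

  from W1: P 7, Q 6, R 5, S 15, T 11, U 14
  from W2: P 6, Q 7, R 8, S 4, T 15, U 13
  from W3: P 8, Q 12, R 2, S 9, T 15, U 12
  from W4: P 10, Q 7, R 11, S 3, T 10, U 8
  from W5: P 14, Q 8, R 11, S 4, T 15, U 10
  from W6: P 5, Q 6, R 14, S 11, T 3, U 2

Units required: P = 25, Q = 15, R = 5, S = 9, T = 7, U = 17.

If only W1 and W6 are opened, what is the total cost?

Each work cell is assigned to its cheapest site among the open ones.
{W1, W6}: P→W6 5·25=125, Q→W1 6·15=90, R→W1 5·5=25, S→W6 11·9=99, T→W6 3·7=21, U→W6 2·17=34. Service 394; fixed 90; total 484.

Total cost: 484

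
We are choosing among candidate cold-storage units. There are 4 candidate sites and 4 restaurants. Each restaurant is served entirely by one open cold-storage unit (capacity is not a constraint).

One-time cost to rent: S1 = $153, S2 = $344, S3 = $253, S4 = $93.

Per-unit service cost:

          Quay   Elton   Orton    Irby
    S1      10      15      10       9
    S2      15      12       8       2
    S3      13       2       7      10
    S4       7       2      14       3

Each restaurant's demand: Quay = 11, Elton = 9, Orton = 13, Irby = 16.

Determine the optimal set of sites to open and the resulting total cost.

For any fixed open set, each restaurant goes to its cheapest open site; total = fixed + service.
{S4}: Quay→S4 7·11=77, Elton→S4 2·9=18, Orton→S4 14·13=182, Irby→S4 3·16=48. Service 325; fixed 93; total 418.
{S1, S4}: Quay→S4 7·11=77, Elton→S4 2·9=18, Orton→S1 10·13=130, Irby→S4 3·16=48. Service 273; fixed 246; total 519.
{S3, S4}: service 234 + fixed 346 = 580
{S1, S2, S3, S4}: service 218 + fixed 843 = 1061
No other subset beats 418.

Open S4 only; minimum total cost 418.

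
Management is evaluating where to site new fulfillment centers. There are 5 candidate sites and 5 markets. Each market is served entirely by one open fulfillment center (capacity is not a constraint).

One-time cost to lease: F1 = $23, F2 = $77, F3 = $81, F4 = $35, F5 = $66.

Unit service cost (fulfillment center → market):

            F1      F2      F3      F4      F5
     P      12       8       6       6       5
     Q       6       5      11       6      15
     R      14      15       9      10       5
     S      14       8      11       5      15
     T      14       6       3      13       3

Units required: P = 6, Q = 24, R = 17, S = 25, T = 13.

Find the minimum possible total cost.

Minimum total cost: 524

For any fixed open set, each market goes to its cheapest open site; total = fixed + service.
{F4, F5}: P→F5 5·6=30, Q→F4 6·24=144, R→F5 5·17=85, S→F4 5·25=125, T→F5 3·13=39. Service 423; fixed 101; total 524.
{F1, F4, F5}: P→F5 5·6=30, Q→F1 6·24=144, R→F5 5·17=85, S→F4 5·25=125, T→F5 3·13=39. Service 423; fixed 124; total 547.
{F2, F4, F5}: P→F5 5·6=30, Q→F2 5·24=120, R→F5 5·17=85, S→F4 5·25=125, T→F5 3·13=39. Service 399; fixed 178; total 577.
{F1, F2, F3, F4, F5}: P→F5 5·6=30, Q→F2 5·24=120, R→F5 5·17=85, S→F4 5·25=125, T→F3 3·13=39. Service 399; fixed 282; total 681.
No other subset beats 524.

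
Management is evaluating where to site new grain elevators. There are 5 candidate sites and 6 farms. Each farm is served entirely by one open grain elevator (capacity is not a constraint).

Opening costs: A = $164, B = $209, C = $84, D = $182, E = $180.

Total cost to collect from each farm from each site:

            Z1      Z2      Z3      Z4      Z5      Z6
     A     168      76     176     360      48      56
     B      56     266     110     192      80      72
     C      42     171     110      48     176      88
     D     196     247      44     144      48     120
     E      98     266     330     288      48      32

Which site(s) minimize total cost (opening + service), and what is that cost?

Open A and C; minimum total cost 628.

For any fixed open set, each farm goes to its cheapest open site; total = fixed + service.
{A, C}: Z1→C 42, Z2→A 76, Z3→C 110, Z4→C 48, Z5→A 48, Z6→A 56. Service 380; fixed 248; total 628.
{C, D}: service 441 + fixed 266 = 707
{C, E}: Z1→C 42, Z2→C 171, Z3→C 110, Z4→C 48, Z5→E 48, Z6→E 32. Service 451; fixed 264; total 715.
{A, B, C, D, E}: Z1→C 42, Z2→A 76, Z3→D 44, Z4→C 48, Z5→A 48, Z6→E 32. Service 290; fixed 819; total 1109.
No other subset beats 628.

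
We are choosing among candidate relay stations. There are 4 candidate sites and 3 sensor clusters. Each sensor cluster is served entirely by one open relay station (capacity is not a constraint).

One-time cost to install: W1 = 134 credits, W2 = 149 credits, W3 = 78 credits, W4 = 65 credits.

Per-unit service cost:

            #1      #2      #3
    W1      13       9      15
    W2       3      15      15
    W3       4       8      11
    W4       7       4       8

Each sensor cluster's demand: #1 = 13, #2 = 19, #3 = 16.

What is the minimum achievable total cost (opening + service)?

For any fixed open set, each sensor cluster goes to its cheapest open site; total = fixed + service.
{W4}: #1→W4 7·13=91, #2→W4 4·19=76, #3→W4 8·16=128. Service 295; fixed 65; total 360.
{W3, W4}: service 256 + fixed 143 = 399
{W2, W4}: service 243 + fixed 214 = 457
{W1, W2, W3, W4}: #1→W2 3·13=39, #2→W4 4·19=76, #3→W4 8·16=128. Service 243; fixed 426; total 669.
No other subset beats 360.

Minimum total cost: 360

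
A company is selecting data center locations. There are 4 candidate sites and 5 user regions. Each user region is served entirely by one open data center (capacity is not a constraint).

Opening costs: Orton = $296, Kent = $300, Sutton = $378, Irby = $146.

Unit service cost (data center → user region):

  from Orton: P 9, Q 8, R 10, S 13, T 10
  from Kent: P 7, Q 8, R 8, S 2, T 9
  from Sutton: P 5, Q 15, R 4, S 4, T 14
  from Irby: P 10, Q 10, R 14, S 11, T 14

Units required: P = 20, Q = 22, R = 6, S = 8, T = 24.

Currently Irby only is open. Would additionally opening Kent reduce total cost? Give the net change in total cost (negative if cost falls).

Current service cost with {Irby}: 928.
Adding Kent: each user region re-picks its cheapest; new service cost 596, saving 332.
Extra fixed cost: 300. Net change = 300 − 332 = -32.
(Totals: 1074 → 1042.)

Yes — net change −32 (cost falls by 32).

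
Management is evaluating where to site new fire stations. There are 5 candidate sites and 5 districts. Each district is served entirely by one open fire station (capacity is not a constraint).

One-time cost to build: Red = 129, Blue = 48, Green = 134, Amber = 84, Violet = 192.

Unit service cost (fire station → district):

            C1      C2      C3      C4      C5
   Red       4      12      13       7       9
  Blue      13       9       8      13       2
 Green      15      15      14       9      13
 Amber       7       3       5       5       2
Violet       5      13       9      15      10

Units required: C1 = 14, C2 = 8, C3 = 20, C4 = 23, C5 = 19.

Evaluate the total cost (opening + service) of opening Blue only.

Total cost: 799

Each district is assigned to its cheapest site among the open ones.
{Blue}: C1→Blue 13·14=182, C2→Blue 9·8=72, C3→Blue 8·20=160, C4→Blue 13·23=299, C5→Blue 2·19=38. Service 751; fixed 48; total 799.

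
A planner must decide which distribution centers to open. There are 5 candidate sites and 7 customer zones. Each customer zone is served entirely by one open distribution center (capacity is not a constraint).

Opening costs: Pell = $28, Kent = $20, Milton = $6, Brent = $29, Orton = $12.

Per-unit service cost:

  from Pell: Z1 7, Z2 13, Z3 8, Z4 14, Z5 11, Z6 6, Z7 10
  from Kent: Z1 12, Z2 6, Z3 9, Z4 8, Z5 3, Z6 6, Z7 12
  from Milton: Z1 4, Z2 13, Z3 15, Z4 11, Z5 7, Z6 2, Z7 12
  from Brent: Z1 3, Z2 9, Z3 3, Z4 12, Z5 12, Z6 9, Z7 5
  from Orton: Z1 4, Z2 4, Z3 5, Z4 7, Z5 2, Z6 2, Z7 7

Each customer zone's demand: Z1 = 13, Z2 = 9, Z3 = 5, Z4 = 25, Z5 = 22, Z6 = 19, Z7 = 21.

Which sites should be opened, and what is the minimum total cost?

Open Brent and Orton; minimum total cost 493.

For any fixed open set, each customer zone goes to its cheapest open site; total = fixed + service.
{Brent, Orton}: Z1→Brent 3·13=39, Z2→Orton 4·9=36, Z3→Brent 3·5=15, Z4→Orton 7·25=175, Z5→Orton 2·22=44, Z6→Orton 2·19=38, Z7→Brent 5·21=105. Service 452; fixed 41; total 493.
{Milton, Brent, Orton}: Z1→Brent 3·13=39, Z2→Orton 4·9=36, Z3→Brent 3·5=15, Z4→Orton 7·25=175, Z5→Orton 2·22=44, Z6→Milton 2·19=38, Z7→Brent 5·21=105. Service 452; fixed 47; total 499.
{Kent, Brent, Orton}: service 452 + fixed 61 = 513
{Pell, Kent, Milton, Brent, Orton}: Z1→Brent 3·13=39, Z2→Orton 4·9=36, Z3→Brent 3·5=15, Z4→Orton 7·25=175, Z5→Orton 2·22=44, Z6→Milton 2·19=38, Z7→Brent 5·21=105. Service 452; fixed 95; total 547.
No other subset beats 493.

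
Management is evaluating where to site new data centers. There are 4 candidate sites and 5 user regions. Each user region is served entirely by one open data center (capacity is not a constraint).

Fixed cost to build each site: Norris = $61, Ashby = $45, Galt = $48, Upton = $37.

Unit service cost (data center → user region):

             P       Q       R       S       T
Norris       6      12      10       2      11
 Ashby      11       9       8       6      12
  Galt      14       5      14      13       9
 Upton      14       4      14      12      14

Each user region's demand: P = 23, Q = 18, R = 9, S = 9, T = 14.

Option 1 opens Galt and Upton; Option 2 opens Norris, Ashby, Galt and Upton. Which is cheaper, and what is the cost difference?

Option 1: {Galt, Upton}: P→Galt 14·23=322, Q→Upton 4·18=72, R→Galt 14·9=126, S→Upton 12·9=108, T→Galt 9·14=126. Service 754; fixed 85; total 839.
Option 2: {Norris, Ashby, Galt, Upton}: P→Norris 6·23=138, Q→Upton 4·18=72, R→Ashby 8·9=72, S→Norris 2·9=18, T→Galt 9·14=126. Service 426; fixed 191; total 617.
Difference: |839 − 617| = 222.

Option 2 is cheaper by 222.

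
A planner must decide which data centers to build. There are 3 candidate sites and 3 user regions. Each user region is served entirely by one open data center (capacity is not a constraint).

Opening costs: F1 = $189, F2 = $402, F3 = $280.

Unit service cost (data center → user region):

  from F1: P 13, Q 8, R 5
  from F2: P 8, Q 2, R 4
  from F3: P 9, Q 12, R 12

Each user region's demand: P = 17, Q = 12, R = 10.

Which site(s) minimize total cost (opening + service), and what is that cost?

For any fixed open set, each user region goes to its cheapest open site; total = fixed + service.
{F1}: P→F1 13·17=221, Q→F1 8·12=96, R→F1 5·10=50. Service 367; fixed 189; total 556.
{F2}: P→F2 8·17=136, Q→F2 2·12=24, R→F2 4·10=40. Service 200; fixed 402; total 602.
{F3}: service 417 + fixed 280 = 697
{F1, F2, F3}: service 200 + fixed 871 = 1071
No other subset beats 556.

Open F1 only; minimum total cost 556.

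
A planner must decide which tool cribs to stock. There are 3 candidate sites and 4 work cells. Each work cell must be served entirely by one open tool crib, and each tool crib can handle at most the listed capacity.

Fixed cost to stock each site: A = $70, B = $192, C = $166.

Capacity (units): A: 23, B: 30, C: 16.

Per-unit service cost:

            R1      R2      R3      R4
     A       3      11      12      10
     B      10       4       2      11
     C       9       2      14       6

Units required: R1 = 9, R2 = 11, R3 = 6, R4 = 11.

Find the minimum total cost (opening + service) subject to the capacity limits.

Open {A, B}: R1→A 3·9=27, R2→B 4·11=44, R3→B 2·6=12, R4→A 10·11=110.
Loads: A carries 20/23, B carries 17/30. Service 193; fixed 262; total 455.
Next best feasible plan costs 466.

Minimum total cost: 455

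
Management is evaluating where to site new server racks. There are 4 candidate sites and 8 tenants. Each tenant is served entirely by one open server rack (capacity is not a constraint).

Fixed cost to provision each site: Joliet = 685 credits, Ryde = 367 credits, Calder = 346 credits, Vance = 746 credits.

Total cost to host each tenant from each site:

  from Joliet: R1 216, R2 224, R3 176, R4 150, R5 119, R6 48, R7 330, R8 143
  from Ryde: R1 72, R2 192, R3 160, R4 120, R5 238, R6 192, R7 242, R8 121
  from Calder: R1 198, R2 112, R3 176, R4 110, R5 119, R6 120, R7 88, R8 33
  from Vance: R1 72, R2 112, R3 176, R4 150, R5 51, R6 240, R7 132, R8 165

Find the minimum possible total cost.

For any fixed open set, each tenant goes to its cheapest open site; total = fixed + service.
{Calder}: R1→Calder 198, R2→Calder 112, R3→Calder 176, R4→Calder 110, R5→Calder 119, R6→Calder 120, R7→Calder 88, R8→Calder 33. Service 956; fixed 346; total 1302.
{Ryde, Calder}: service 814 + fixed 713 = 1527
{Ryde}: service 1337 + fixed 367 = 1704
{Joliet, Ryde, Calder, Vance}: service 674 + fixed 2144 = 2818
(All 15 nonempty subsets were checked; Calder only is lowest.)

Minimum total cost: 1302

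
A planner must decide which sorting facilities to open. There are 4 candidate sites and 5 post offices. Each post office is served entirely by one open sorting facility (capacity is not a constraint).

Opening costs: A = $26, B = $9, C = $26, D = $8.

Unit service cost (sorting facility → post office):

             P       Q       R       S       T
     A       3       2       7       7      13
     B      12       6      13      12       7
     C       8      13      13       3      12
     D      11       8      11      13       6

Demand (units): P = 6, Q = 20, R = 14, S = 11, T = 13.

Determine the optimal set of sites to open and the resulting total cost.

Open A, C and D; minimum total cost 327.

For any fixed open set, each post office goes to its cheapest open site; total = fixed + service.
{A, C, D}: P→A 3·6=18, Q→A 2·20=40, R→A 7·14=98, S→C 3·11=33, T→D 6·13=78. Service 267; fixed 60; total 327.
{A, B, C, D}: service 267 + fixed 69 = 336
{A, B, C}: P→A 3·6=18, Q→A 2·20=40, R→A 7·14=98, S→C 3·11=33, T→B 7·13=91. Service 280; fixed 61; total 341.
{D}: P→D 11·6=66, Q→D 8·20=160, R→D 11·14=154, S→D 13·11=143, T→D 6·13=78. Service 601; fixed 8; total 609.
No other subset beats 327.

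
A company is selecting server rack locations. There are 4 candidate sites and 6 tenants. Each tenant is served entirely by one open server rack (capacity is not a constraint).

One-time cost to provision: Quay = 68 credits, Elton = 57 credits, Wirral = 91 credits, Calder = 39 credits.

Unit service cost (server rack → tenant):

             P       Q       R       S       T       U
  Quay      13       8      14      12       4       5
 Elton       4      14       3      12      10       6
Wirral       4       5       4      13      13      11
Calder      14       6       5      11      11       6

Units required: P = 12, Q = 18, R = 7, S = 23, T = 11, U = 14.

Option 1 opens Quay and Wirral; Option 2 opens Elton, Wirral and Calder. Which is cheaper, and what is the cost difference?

Option 1: {Quay, Wirral}: P→Wirral 4·12=48, Q→Wirral 5·18=90, R→Wirral 4·7=28, S→Quay 12·23=276, T→Quay 4·11=44, U→Quay 5·14=70. Service 556; fixed 159; total 715.
Option 2: {Elton, Wirral, Calder}: P→Elton 4·12=48, Q→Wirral 5·18=90, R→Elton 3·7=21, S→Calder 11·23=253, T→Elton 10·11=110, U→Elton 6·14=84. Service 606; fixed 187; total 793.
Difference: |715 − 793| = 78.

Option 1 is cheaper by 78.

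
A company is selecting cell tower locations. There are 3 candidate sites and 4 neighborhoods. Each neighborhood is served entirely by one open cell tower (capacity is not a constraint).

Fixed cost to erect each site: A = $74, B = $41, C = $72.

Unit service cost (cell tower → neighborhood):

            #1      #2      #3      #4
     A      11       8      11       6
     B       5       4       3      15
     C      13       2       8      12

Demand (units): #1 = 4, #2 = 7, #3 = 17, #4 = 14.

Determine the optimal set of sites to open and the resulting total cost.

Open A and B; minimum total cost 298.

For any fixed open set, each neighborhood goes to its cheapest open site; total = fixed + service.
{A, B}: #1→B 5·4=20, #2→B 4·7=28, #3→B 3·17=51, #4→A 6·14=84. Service 183; fixed 115; total 298.
{B}: service 309 + fixed 41 = 350
{A, B, C}: service 169 + fixed 187 = 356
No other subset beats 298.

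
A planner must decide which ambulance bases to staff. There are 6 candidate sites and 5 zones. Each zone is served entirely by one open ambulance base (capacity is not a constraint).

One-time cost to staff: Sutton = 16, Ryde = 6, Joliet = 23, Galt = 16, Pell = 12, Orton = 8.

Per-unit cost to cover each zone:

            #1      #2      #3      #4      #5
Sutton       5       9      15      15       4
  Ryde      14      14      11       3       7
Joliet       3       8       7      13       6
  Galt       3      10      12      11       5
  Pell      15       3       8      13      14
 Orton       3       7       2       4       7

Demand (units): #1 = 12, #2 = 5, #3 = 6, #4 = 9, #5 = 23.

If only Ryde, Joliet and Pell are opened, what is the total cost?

Total cost: 299

Each zone is assigned to its cheapest site among the open ones.
{Ryde, Joliet, Pell}: #1→Joliet 3·12=36, #2→Pell 3·5=15, #3→Joliet 7·6=42, #4→Ryde 3·9=27, #5→Joliet 6·23=138. Service 258; fixed 41; total 299.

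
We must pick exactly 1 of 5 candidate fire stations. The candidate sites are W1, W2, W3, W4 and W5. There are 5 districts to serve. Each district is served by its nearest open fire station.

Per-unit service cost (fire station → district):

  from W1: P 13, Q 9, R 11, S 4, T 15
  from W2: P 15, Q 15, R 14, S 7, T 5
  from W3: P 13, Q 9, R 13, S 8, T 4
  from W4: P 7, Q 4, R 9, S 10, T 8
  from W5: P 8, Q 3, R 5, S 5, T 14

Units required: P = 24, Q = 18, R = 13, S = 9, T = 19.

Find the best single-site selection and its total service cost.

With exactly 1 open, each district uses its cheapest among the chosen.
{W4}: P→W4 7·24=168, Q→W4 4·18=72, R→W4 9·13=117, S→W4 10·9=90, T→W4 8·19=152. Service cost 599.
{W5}: service cost 622
{W3}: service cost 791
Among all 5 size-1 choices, {W4} is lowest.

Choose W4 only; total service cost 599.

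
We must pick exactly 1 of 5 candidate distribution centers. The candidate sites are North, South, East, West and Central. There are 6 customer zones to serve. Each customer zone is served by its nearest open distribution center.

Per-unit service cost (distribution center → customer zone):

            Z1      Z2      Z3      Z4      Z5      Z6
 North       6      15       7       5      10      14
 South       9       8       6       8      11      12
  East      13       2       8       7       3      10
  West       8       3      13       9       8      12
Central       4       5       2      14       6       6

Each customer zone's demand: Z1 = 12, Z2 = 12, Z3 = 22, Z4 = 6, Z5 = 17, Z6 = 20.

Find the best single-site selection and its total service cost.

Choose Central only; total service cost 458.

With exactly 1 open, each customer zone uses its cheapest among the chosen.
{Central}: Z1→Central 4·12=48, Z2→Central 5·12=60, Z3→Central 2·22=44, Z4→Central 14·6=84, Z5→Central 6·17=102, Z6→Central 6·20=120. Service cost 458.
{East}: service cost 649
{South}: service cost 811
Among all 5 size-1 choices, {Central} is lowest.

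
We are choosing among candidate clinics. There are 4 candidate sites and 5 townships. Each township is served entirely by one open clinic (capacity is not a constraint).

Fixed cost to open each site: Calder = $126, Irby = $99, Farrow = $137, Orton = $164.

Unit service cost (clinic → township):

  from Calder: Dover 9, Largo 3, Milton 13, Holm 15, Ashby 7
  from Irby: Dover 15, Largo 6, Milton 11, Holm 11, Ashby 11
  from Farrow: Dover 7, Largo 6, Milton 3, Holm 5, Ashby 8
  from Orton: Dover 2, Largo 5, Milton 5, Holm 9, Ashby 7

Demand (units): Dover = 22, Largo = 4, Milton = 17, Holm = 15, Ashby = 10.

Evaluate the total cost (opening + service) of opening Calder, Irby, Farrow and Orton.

Total cost: 778

Each township is assigned to its cheapest site among the open ones.
{Calder, Irby, Farrow, Orton}: Dover→Orton 2·22=44, Largo→Calder 3·4=12, Milton→Farrow 3·17=51, Holm→Farrow 5·15=75, Ashby→Calder 7·10=70. Service 252; fixed 526; total 778.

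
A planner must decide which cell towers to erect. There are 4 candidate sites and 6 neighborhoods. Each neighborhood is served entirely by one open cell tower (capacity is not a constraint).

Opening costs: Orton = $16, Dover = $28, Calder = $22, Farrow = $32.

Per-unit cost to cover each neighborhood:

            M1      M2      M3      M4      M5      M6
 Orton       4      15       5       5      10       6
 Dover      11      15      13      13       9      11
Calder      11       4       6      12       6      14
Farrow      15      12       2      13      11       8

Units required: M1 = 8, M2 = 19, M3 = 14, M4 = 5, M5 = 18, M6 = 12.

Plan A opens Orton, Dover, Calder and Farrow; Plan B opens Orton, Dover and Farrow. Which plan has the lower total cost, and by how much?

Plan A: {Orton, Dover, Calder, Farrow}: M1→Orton 4·8=32, M2→Calder 4·19=76, M3→Farrow 2·14=28, M4→Orton 5·5=25, M5→Calder 6·18=108, M6→Orton 6·12=72. Service 341; fixed 98; total 439.
Plan B: {Orton, Dover, Farrow}: M1→Orton 4·8=32, M2→Farrow 12·19=228, M3→Farrow 2·14=28, M4→Orton 5·5=25, M5→Dover 9·18=162, M6→Orton 6·12=72. Service 547; fixed 76; total 623.
Difference: |439 − 623| = 184.

Plan A is cheaper by 184.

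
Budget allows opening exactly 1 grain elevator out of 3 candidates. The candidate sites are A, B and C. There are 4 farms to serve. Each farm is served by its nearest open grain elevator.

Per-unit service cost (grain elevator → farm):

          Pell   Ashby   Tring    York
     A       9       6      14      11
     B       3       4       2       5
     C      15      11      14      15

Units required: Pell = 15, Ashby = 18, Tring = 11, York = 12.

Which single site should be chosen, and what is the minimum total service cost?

Choose B only; total service cost 199.

With exactly 1 open, each farm uses its cheapest among the chosen.
{B}: Pell→B 3·15=45, Ashby→B 4·18=72, Tring→B 2·11=22, York→B 5·12=60. Service cost 199.
{A}: service cost 529
{C}: service cost 757
Among all 3 size-1 choices, {B} is lowest.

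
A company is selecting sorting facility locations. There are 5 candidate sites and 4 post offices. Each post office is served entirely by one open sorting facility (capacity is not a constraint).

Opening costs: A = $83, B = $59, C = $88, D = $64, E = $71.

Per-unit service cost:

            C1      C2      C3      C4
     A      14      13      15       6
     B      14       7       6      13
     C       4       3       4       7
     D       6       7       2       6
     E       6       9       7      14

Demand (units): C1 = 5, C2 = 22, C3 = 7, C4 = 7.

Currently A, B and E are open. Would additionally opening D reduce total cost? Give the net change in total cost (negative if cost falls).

Current service cost with {A, B, E}: 268.
Adding D: each post office re-picks its cheapest; new service cost 240, saving 28.
Extra fixed cost: 64. Net change = 64 − 28 = 36.
(Totals: 481 → 517.)

No — net change +36 (cost rises by 36).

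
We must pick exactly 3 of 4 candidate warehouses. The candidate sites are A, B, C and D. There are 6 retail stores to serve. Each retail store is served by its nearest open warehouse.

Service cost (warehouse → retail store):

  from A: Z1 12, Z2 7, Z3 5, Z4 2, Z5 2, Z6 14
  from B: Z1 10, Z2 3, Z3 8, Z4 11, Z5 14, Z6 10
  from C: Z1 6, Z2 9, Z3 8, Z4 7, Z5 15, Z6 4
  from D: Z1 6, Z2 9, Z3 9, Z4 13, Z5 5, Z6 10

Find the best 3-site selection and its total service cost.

With exactly 3 open, each retail store uses its cheapest among the chosen.
{A, B, C}: Z1→C 6, Z2→B 3, Z3→A 5, Z4→A 2, Z5→A 2, Z6→C 4. Service cost 22.
{A, C, D}: service cost 26
{A, B, D}: service cost 28
Among all 4 size-3 choices, {A, B, C} is lowest.

Choose A, B and C; total service cost 22.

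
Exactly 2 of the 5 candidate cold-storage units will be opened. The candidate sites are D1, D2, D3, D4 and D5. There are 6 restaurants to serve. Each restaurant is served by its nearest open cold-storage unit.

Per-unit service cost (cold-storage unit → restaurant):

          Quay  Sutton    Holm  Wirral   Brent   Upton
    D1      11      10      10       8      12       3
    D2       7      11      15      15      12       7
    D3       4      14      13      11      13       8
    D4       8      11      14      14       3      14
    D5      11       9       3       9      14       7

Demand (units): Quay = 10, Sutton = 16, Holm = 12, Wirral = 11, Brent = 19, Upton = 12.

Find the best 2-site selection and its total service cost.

With exactly 2 open, each restaurant uses its cheapest among the chosen.
{D4, D5}: Quay→D4 8·10=80, Sutton→D5 9·16=144, Holm→D5 3·12=36, Wirral→D5 9·11=99, Brent→D4 3·19=57, Upton→D5 7·12=84. Service cost 500.
{D1, D4}: service cost 541
{D1, D5}: service cost 642
Among all 10 size-2 choices, {D4, D5} is lowest.

Choose D4 and D5; total service cost 500.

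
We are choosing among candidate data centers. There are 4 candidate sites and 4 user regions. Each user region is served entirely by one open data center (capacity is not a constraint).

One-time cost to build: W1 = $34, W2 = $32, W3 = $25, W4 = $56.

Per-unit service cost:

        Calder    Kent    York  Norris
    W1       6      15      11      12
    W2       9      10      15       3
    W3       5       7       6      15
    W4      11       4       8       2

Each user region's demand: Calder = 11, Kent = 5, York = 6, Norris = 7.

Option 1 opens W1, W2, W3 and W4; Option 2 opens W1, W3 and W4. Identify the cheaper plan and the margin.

Option 1: {W1, W2, W3, W4}: Calder→W3 5·11=55, Kent→W4 4·5=20, York→W3 6·6=36, Norris→W4 2·7=14. Service 125; fixed 147; total 272.
Option 2: {W1, W3, W4}: Calder→W3 5·11=55, Kent→W4 4·5=20, York→W3 6·6=36, Norris→W4 2·7=14. Service 125; fixed 115; total 240.
Difference: |272 − 240| = 32.

Option 2 is cheaper by 32.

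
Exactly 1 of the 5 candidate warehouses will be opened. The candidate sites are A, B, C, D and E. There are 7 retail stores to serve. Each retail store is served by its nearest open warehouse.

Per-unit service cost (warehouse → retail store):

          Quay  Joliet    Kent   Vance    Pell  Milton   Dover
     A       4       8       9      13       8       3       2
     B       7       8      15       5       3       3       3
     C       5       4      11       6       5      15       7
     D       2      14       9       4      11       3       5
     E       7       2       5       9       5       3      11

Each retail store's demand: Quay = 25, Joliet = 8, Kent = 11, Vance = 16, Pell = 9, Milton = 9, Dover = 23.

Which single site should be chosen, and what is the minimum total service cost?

With exactly 1 open, each retail store uses its cheapest among the chosen.
{D}: Quay→D 2·25=50, Joliet→D 14·8=112, Kent→D 9·11=99, Vance→D 4·16=64, Pell→D 11·9=99, Milton→D 3·9=27, Dover→D 5·23=115. Service cost 566.
{B}: service cost 607
{A}: service cost 616
Among all 5 size-1 choices, {D} is lowest.

Choose D only; total service cost 566.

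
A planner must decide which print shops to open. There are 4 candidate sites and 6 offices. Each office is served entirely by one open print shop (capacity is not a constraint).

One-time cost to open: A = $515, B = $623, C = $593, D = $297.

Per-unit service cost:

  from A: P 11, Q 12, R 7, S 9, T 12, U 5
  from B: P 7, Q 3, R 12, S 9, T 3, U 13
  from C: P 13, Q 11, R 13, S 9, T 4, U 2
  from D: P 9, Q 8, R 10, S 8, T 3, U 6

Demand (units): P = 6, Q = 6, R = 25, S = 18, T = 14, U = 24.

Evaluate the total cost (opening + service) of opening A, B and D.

Each office is assigned to its cheapest site among the open ones.
{A, B, D}: P→B 7·6=42, Q→B 3·6=18, R→A 7·25=175, S→D 8·18=144, T→B 3·14=42, U→A 5·24=120. Service 541; fixed 1435; total 1976.

Total cost: 1976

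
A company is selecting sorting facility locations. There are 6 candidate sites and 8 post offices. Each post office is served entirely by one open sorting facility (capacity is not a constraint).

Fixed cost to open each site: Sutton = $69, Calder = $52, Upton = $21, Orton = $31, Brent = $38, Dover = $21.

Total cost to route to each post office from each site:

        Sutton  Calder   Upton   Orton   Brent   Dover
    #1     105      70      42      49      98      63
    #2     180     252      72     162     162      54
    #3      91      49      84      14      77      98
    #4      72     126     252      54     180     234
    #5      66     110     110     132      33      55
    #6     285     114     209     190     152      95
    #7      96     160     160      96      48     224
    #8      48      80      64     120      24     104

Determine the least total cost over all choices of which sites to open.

For any fixed open set, each post office goes to its cheapest open site; total = fixed + service.
{Orton, Brent, Dover}: #1→Orton 49, #2→Dover 54, #3→Orton 14, #4→Orton 54, #5→Brent 33, #6→Dover 95, #7→Brent 48, #8→Brent 24. Service 371; fixed 90; total 461.
{Upton, Orton, Brent, Dover}: service 364 + fixed 111 = 475
{Calder, Orton, Brent, Dover}: #1→Orton 49, #2→Dover 54, #3→Orton 14, #4→Orton 54, #5→Brent 33, #6→Dover 95, #7→Brent 48, #8→Brent 24. Service 371; fixed 142; total 513.
{Sutton, Calder, Upton, Orton, Brent, Dover}: #1→Upton 42, #2→Dover 54, #3→Orton 14, #4→Orton 54, #5→Brent 33, #6→Dover 95, #7→Brent 48, #8→Brent 24. Service 364; fixed 232; total 596.
No other subset beats 461.

Minimum total cost: 461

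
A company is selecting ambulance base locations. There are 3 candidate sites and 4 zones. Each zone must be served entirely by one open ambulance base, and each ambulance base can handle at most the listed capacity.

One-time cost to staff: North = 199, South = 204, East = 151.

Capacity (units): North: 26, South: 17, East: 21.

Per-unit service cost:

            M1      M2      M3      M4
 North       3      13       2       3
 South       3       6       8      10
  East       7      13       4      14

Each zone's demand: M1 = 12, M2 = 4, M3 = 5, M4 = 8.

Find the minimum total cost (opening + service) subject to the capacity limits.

Open {North, East}: M1→North 3·12=36, M2→East 13·4=52, M3→North 2·5=10, M4→North 3·8=24.
Loads: North carries 25/26, East carries 4/21. Service 122; fixed 350; total 472.
Next best feasible plan costs 482.

Minimum total cost: 472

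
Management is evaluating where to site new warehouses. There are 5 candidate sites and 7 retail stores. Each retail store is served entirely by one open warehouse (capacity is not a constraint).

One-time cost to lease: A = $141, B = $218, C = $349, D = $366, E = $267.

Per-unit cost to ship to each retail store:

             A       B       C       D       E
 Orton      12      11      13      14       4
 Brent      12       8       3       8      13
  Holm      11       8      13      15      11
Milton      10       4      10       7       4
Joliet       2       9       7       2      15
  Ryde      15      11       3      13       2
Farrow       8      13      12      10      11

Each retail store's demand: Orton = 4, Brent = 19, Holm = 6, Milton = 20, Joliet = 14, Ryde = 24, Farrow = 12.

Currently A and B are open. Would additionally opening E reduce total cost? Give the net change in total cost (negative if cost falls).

No — net change +23 (cost rises by 23).

Current service cost with {A, B}: 712.
Adding E: each retail store re-picks its cheapest; new service cost 468, saving 244.
Extra fixed cost: 267. Net change = 267 − 244 = 23.
(Totals: 1071 → 1094.)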